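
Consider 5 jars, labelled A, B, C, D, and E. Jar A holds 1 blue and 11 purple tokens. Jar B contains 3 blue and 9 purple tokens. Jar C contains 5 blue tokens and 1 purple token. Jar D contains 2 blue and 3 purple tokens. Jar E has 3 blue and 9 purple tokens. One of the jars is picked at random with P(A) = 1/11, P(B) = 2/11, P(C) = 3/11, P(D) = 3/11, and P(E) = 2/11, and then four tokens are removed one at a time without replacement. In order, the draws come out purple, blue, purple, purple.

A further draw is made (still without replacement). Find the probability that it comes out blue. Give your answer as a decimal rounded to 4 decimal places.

The likelihood of the observed sequence under each hypothesis: P(data | jar A) = (11/12)(1/11)(10/10)(9/9) = 0.083333; P(data | jar B) = (9/12)(3/11)(8/10)(7/9) = 0.12727; P(data | jar C) = (1/6)(5/5)(0/4) = 0; P(data | jar D) = (3/5)(2/4)(2/3)(1/2) = 0.1; P(data | jar E) = (9/12)(3/11)(8/10)(7/9) = 0.12727.
Weighting by the prior gives 1/11 · 0.083333 = 0.0075758, 2/11 · 0.12727 = 0.02314, 3/11 · 0 = 0, 3/11 · 0.1 = 0.027273, 2/11 · 0.12727 = 0.02314; summing to 0.081129.
The posterior is then P(jar A | data) = 0.093379, P(jar B | data) = 0.28523, P(jar C | data) = 0, P(jar D | data) = 0.33616, P(jar E | data) = 0.28523.
The predictive probability is P(blue next | data) = (0)(0.093379) + (1/4)(0.28523) + (1)(0.33616) + (1/4)(0.28523) = 0.47878.

0.4788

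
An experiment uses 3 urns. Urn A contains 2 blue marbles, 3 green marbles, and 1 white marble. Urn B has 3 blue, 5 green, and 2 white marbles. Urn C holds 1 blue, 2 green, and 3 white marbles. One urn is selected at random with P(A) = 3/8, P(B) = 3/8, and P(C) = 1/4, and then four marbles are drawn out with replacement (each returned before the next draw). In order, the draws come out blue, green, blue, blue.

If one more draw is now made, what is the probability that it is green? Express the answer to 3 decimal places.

For each hypothesis, P(data | H) works out to: P(data | urn A) = (2/6)(3/6)(2/6)(2/6) = 0.018519; P(data | urn B) = (3/10)(5/10)(3/10)(3/10) = 0.0135; P(data | urn C) = (1/6)(2/6)(1/6)(1/6) = 0.0015432.
Multiplying each by its prior: 3/8 · 0.018519 = 0.0069444, 3/8 · 0.0135 = 0.0050625, 1/4 · 0.0015432 = 0.0003858; these sum to 0.012393.
Normalising, the posterior is P(urn A | data) = 0.56036, P(urn B | data) = 0.40851, P(urn C | data) = 0.031131.
Averaging over the posterior, P(green next | data) = (1/2)(0.56036) + (1/2)(0.40851) + (1/3)(0.031131) = 0.49481.

0.495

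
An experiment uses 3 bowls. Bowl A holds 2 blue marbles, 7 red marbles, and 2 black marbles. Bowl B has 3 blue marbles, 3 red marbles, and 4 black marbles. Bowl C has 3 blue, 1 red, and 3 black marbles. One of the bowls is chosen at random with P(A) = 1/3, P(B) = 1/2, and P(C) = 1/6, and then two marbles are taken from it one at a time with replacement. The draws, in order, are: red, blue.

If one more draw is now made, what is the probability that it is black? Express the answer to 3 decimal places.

For each hypothesis, P(data | H) works out to: P(data | bowl A) = (7/11)(2/11) = 0.1157; P(data | bowl B) = (3/10)(3/10) = 0.09; P(data | bowl C) = (1/7)(3/7) = 0.061224.
Weighting by the prior gives 1/3 · 0.1157 = 0.038567, 1/2 · 0.09 = 0.045, 1/6 · 0.061224 = 0.010204; with total 0.093772.
The posterior is then P(bowl A | data) = 0.41129, P(bowl B | data) = 0.47989, P(bowl C | data) = 0.10882.
Averaging over the posterior, P(black next | data) = (2/11)(0.41129) + (2/5)(0.47989) + (3/7)(0.10882) = 0.31337.

0.313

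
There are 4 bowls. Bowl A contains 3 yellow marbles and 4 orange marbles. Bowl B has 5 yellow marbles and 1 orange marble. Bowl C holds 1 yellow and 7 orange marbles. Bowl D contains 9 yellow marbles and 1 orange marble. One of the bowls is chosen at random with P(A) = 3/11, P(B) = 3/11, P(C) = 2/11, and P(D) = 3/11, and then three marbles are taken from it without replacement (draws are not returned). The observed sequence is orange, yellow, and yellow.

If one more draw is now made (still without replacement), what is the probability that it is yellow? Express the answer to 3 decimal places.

0.775

Compute the likelihood of the observed sequence for each case: P(data | bowl A) = (4/7)(3/6)(2/5) = 4/35; P(data | bowl B) = (1/6)(5/5)(4/4) = 1/6; P(data | bowl C) = (7/8)(1/7)(0/6) = 0; P(data | bowl D) = (1/10)(9/9)(8/8) = 1/10.
Weighting by the prior gives 3/11 · 4/35 = 12/385, 3/11 · 1/6 = 1/22, 2/11 · 0 = 0, 3/11 · 1/10 = 3/110; these sum to 8/77.
Dividing through by the total gives posterior P(bowl A | data) = 3/10, P(bowl B | data) = 7/16, P(bowl C | data) = 0, P(bowl D | data) = 21/80.
So P(yellow next | data) = Σ P(yellow next | H) P(H | data) = (1/4)(3/10) + (1)(7/16) + (1)(21/80) = 31/40.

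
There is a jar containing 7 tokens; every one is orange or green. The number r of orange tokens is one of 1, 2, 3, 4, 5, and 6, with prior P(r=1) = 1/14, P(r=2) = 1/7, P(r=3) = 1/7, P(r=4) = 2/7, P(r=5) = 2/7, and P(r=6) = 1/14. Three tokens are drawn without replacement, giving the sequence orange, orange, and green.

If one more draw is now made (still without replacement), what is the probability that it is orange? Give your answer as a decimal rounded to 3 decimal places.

For each hypothesis, P(data | H) works out to: P(data | r = 1) = (1/7)(0/6) = 0; P(data | r = 2) = (2/7)(1/6)(5/5) = 1/21; P(data | r = 3) = (3/7)(2/6)(4/5) = 4/35; P(data | r = 4) = (4/7)(3/6)(3/5) = 6/35; P(data | r = 5) = (5/7)(4/6)(2/5) = 4/21; P(data | r = 6) = (6/7)(5/6)(1/5) = 1/7.
Multiplying each by its prior: 1/14 · 0 = 0, 1/7 · 1/21 = 1/147, 1/7 · 4/35 = 4/245, 2/7 · 6/35 = 12/245, 2/7 · 4/21 = 8/147, 1/14 · 1/7 = 1/98; with total 67/490.
Dividing through by the total gives posterior P(r = 1 | data) = 0, P(r = 2 | data) = 10/201, P(r = 3 | data) = 8/67, P(r = 4 | data) = 24/67, P(r = 5 | data) = 80/201, P(r = 6 | data) = 5/67.
The predictive probability is P(orange next | data) = (0)(10/201) + (1/4)(8/67) + (1/2)(24/67) + (3/4)(80/201) + (1)(5/67) = 39/67.

0.582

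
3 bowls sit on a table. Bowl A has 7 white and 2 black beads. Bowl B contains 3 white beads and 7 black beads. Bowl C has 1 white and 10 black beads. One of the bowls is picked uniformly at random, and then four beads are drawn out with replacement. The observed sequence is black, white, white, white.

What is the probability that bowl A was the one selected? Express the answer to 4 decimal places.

0.8423

Compute the likelihood of the observed sequence for each case: P(data | bowl A) = (2/9)(7/9)(7/9)(7/9) = 0.10456; P(data | bowl B) = (7/10)(3/10)(3/10)(3/10) = 0.0189; P(data | bowl C) = (10/11)(1/11)(1/11)(1/11) = 0.00068301.
The prior-weighted likelihoods are 1/3 · 0.10456 = 0.034852, 1/3 · 0.0189 = 0.0063, 1/3 · 0.00068301 = 0.00022767; summing to 0.04138.
So P(bowl A | data) = (0.034852) / (0.04138) = 0.84225.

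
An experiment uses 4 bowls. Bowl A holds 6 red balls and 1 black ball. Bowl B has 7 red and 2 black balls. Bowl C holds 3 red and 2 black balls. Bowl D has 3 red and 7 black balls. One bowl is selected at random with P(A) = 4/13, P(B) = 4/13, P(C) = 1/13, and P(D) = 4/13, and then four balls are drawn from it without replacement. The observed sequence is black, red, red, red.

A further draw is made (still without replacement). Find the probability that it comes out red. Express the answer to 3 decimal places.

Under each hypothesis, the probability of the observed sequence is: P(data | bowl A) = (1/7)(6/6)(5/5)(4/4) = 0.14286; P(data | bowl B) = (2/9)(7/8)(6/7)(5/6) = 0.13889; P(data | bowl C) = (2/5)(3/4)(2/3)(1/2) = 0.1; P(data | bowl D) = (7/10)(3/9)(2/8)(1/7) = 0.0083333.
Weighting by the prior gives 4/13 · 0.14286 = 0.043956, 4/13 · 0.13889 = 0.042735, 1/13 · 0.1 = 0.0076923, 4/13 · 0.0083333 = 0.0025641; with total 0.096947.
The posterior is then P(bowl A | data) = 0.4534, P(bowl B | data) = 0.44081, P(bowl C | data) = 0.079345, P(bowl D | data) = 0.026448.
So P(red next | data) = Σ P(red next | H) P(H | data) = (1)(0.4534) + (4/5)(0.44081) + (0)(0.079345) + (0)(0.026448) = 0.80605.

0.806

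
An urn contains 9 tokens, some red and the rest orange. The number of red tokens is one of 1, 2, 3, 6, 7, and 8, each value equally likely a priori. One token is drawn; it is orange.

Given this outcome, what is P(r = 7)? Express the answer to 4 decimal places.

0.0741

For each hypothesis, P(data | H) works out to: P(data | r = 1) = (8/9) = 8/9; P(data | r = 2) = (7/9) = 7/9; P(data | r = 3) = (6/9) = 2/3; P(data | r = 6) = (3/9) = 1/3; P(data | r = 7) = (2/9) = 2/9; P(data | r = 8) = (1/9) = 1/9.
Multiplying each by its prior: 1/6 · 8/9 = 4/27, 1/6 · 7/9 = 7/54, 1/6 · 2/3 = 1/9, 1/6 · 1/3 = 1/18, 1/6 · 2/9 = 1/27, 1/6 · 1/9 = 1/54; these sum to 1/2.
Therefore the posterior P(r = 7 | data) = (1/27) / (1/2) = 2/27.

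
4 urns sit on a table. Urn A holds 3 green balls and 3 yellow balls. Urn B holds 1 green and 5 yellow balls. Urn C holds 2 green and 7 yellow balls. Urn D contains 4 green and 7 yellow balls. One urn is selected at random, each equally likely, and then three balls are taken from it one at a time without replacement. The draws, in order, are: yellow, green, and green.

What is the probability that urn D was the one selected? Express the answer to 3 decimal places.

0.323

Under each hypothesis, the probability of the observed sequence is: P(data | urn A) = (3/6)(3/5)(2/4) = 3/20; P(data | urn B) = (5/6)(1/5)(0/4) = 0; P(data | urn C) = (7/9)(2/8)(1/7) = 1/36; P(data | urn D) = (7/11)(4/10)(3/9) = 14/165.
The prior-weighted likelihoods are 1/4 · 3/20 = 3/80, 1/4 · 0 = 0, 1/4 · 1/36 = 1/144, 1/4 · 14/165 = 7/330; these sum to 13/198.
Hence P(urn D | data) = (7/330) / (13/198) = 21/65.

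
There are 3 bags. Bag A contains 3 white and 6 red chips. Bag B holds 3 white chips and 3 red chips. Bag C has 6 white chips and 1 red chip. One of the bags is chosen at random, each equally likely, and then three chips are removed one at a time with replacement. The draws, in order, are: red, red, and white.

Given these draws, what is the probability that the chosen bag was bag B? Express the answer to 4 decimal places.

Compute the likelihood of the observed sequence for each case: P(data | bag A) = (6/9)(6/9)(3/9) = 0.14815; P(data | bag B) = (3/6)(3/6)(3/6) = 0.125; P(data | bag C) = (1/7)(1/7)(6/7) = 0.017493.
Multiplying each by its prior: 1/3 · 0.14815 = 0.049383, 1/3 · 0.125 = 0.041667, 1/3 · 0.017493 = 0.0058309; summing to 0.09688.
By Bayes' rule, P(bag B | data) = (0.041667) / (0.09688) = 0.43008.

0.4301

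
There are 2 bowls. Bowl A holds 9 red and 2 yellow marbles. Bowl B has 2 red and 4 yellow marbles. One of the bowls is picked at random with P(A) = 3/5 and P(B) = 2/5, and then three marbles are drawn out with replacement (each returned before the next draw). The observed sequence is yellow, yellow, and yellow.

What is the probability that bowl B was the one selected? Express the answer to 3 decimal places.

0.970

Compute the likelihood of the observed sequence for each case: P(data | bowl A) = (2/11)(2/11)(2/11) = 0.0060105; P(data | bowl B) = (4/6)(4/6)(4/6) = 0.2963.
Multiplying each by its prior: 3/5 · 0.0060105 = 0.0036063, 2/5 · 0.2963 = 0.11852; these sum to 0.12212.
Hence P(bowl B | data) = (0.11852) / (0.12212) = 0.97047.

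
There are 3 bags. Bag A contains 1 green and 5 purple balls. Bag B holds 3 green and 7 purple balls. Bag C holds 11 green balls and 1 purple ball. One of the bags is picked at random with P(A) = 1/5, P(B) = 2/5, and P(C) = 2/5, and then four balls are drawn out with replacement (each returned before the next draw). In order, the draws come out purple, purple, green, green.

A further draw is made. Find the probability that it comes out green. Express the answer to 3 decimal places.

0.339

The likelihood of the observed sequence under each hypothesis: P(data | bag A) = (5/6)(5/6)(1/6)(1/6) = 0.01929; P(data | bag B) = (7/10)(7/10)(3/10)(3/10) = 0.0441; P(data | bag C) = (1/12)(1/12)(11/12)(11/12) = 0.0058353.
Weighting by the prior gives 1/5 · 0.01929 = 0.003858, 2/5 · 0.0441 = 0.01764, 2/5 · 0.0058353 = 0.0023341; with total 0.023832.
Dividing through by the total gives posterior P(bag A | data) = 0.16188, P(bag B | data) = 0.74018, P(bag C | data) = 0.097939.
Averaging over the posterior, P(green next | data) = (1/6)(0.16188) + (3/10)(0.74018) + (11/12)(0.097939) = 0.33881.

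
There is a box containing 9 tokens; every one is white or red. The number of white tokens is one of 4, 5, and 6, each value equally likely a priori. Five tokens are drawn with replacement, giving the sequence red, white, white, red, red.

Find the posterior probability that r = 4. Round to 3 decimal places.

Under each hypothesis, the probability of the observed sequence is: P(data | r = 4) = (5/9)(4/9)(4/9)(5/9)(5/9) = 0.03387; P(data | r = 5) = (4/9)(5/9)(5/9)(4/9)(4/9) = 0.027096; P(data | r = 6) = (3/9)(6/9)(6/9)(3/9)(3/9) = 0.016461.
The prior-weighted likelihoods are 1/3 · 0.03387 = 0.01129, 1/3 · 0.027096 = 0.009032, 1/3 · 0.016461 = 0.005487; summing to 0.025809.
Therefore the posterior P(r = 4 | data) = (0.01129) / (0.025809) = 0.43745.

0.437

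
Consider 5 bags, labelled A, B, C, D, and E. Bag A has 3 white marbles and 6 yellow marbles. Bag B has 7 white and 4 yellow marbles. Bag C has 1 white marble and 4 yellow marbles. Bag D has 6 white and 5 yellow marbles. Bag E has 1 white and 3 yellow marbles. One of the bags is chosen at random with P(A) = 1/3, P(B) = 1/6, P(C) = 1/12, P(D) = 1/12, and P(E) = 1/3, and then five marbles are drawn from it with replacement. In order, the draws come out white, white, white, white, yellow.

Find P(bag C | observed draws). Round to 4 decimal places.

The likelihood of the observed sequence under each hypothesis: P(data | bag A) = (3/9)(3/9)(3/9)(3/9)(6/9) = 0.0082305; P(data | bag B) = (7/11)(7/11)(7/11)(7/11)(4/11) = 0.059633; P(data | bag C) = (1/5)(1/5)(1/5)(1/5)(4/5) = 0.00128; P(data | bag D) = (6/11)(6/11)(6/11)(6/11)(5/11) = 0.040236; P(data | bag E) = (1/4)(1/4)(1/4)(1/4)(3/4) = 0.0029297.
The prior-weighted likelihoods are 1/3 · 0.0082305 = 0.0027435, 1/6 · 0.059633 = 0.0099389, 1/12 · 0.00128 = 0.00010667, 1/12 · 0.040236 = 0.003353, 1/3 · 0.0029297 = 0.00097656; with total 0.017119.
By Bayes' rule, P(bag C | data) = (0.00010667) / (0.017119) = 0.0062311.

0.0062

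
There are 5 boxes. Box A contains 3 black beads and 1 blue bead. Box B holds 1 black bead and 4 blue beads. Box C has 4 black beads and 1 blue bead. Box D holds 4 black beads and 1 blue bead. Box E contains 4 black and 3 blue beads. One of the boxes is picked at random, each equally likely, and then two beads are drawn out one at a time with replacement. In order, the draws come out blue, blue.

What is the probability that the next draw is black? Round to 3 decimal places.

Compute the likelihood of the observed sequence for each case: P(data | box A) = (1/4)(1/4) = 0.0625; P(data | box B) = (4/5)(4/5) = 0.64; P(data | box C) = (1/5)(1/5) = 0.04; P(data | box D) = (1/5)(1/5) = 0.04; P(data | box E) = (3/7)(3/7) = 0.18367.
Multiplying each by its prior: 1/5 · 0.0625 = 0.0125, 1/5 · 0.64 = 0.128, 1/5 · 0.04 = 0.008, 1/5 · 0.04 = 0.008, 1/5 · 0.18367 = 0.036735; summing to 0.19323.
Dividing through by the total gives posterior P(box A | data) = 0.064688, P(box B | data) = 0.66241, P(box C | data) = 0.0414, P(box D | data) = 0.0414, P(box E | data) = 0.1901.
The predictive probability is P(black next | data) = (3/4)(0.064688) + (1/5)(0.66241) + (4/5)(0.0414) + (4/5)(0.0414) + (4/7)(0.1901) = 0.35587.

0.356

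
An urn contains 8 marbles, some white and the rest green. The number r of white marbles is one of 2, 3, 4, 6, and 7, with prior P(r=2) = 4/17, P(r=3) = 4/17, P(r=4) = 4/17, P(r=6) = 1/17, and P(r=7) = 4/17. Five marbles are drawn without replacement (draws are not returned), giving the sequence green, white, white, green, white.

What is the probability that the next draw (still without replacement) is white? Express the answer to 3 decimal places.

0.333

For each hypothesis, P(data | H) works out to: P(data | r = 2) = (6/8)(2/7)(1/6)(5/5)(0/4) = 0; P(data | r = 3) = (5/8)(3/7)(2/6)(4/5)(1/4) = 0.017857; P(data | r = 4) = (4/8)(4/7)(3/6)(3/5)(2/4) = 0.042857; P(data | r = 6) = (2/8)(6/7)(5/6)(1/5)(4/4) = 0.035714; P(data | r = 7) = (1/8)(7/7)(6/6)(0/5) = 0.
Multiplying each by its prior: 4/17 · 0 = 0, 4/17 · 0.017857 = 0.0042017, 4/17 · 0.042857 = 0.010084, 1/17 · 0.035714 = 0.0021008, 4/17 · 0 = 0; these sum to 0.016387.
The posterior is then P(r = 2 | data) = 0, P(r = 3 | data) = 0.25641, P(r = 4 | data) = 0.61538, P(r = 6 | data) = 0.12821, P(r = 7 | data) = 0.
So P(white next | data) = Σ P(white next | H) P(H | data) = (0)(0.25641) + (1/3)(0.61538) + (1)(0.12821) = 0.33333.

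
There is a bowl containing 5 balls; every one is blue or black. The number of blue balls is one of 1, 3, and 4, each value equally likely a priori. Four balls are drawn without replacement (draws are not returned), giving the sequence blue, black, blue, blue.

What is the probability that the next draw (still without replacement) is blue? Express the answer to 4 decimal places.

Compute the likelihood of the observed sequence for each case: P(data | r = 1) = (1/5)(4/4)(0/3) = 0; P(data | r = 3) = (3/5)(2/4)(2/3)(1/2) = 1/10; P(data | r = 4) = (4/5)(1/4)(3/3)(2/2) = 1/5.
Weighting by the prior gives 1/3 · 0 = 0, 1/3 · 1/10 = 1/30, 1/3 · 1/5 = 1/15; with total 1/10.
The posterior is then P(r = 1 | data) = 0, P(r = 3 | data) = 1/3, P(r = 4 | data) = 2/3.
So P(blue next | data) = Σ P(blue next | H) P(H | data) = (0)(1/3) + (1)(2/3) = 2/3.

0.6667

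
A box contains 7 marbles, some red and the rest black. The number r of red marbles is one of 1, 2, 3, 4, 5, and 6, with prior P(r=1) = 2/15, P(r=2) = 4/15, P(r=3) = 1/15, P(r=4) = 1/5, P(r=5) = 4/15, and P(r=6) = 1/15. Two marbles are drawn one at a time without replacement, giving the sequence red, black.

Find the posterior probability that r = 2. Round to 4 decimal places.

The likelihood of the observed sequence under each hypothesis: P(data | r = 1) = (1/7)(6/6) = 1/7; P(data | r = 2) = (2/7)(5/6) = 5/21; P(data | r = 3) = (3/7)(4/6) = 2/7; P(data | r = 4) = (4/7)(3/6) = 2/7; P(data | r = 5) = (5/7)(2/6) = 5/21; P(data | r = 6) = (6/7)(1/6) = 1/7.
Weighting by the prior gives 2/15 · 1/7 = 2/105, 4/15 · 5/21 = 4/63, 1/15 · 2/7 = 2/105, 1/5 · 2/7 = 2/35, 4/15 · 5/21 = 4/63, 1/15 · 1/7 = 1/105; summing to 73/315.
By Bayes' rule, P(r = 2 | data) = (4/63) / (73/315) = 20/73.

0.2740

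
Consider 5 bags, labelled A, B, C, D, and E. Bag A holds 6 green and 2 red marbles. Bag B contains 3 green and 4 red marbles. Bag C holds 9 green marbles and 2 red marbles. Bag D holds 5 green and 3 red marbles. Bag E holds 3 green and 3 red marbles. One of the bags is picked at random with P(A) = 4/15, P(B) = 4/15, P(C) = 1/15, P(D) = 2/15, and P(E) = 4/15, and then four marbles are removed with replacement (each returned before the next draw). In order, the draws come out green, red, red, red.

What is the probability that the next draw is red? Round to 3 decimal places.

0.502

Under each hypothesis, the probability of the observed sequence is: P(data | bag A) = (6/8)(2/8)(2/8)(2/8) = 0.011719; P(data | bag B) = (3/7)(4/7)(4/7)(4/7) = 0.079967; P(data | bag C) = (9/11)(2/11)(2/11)(2/11) = 0.0049177; P(data | bag D) = (5/8)(3/8)(3/8)(3/8) = 0.032959; P(data | bag E) = (3/6)(3/6)(3/6)(3/6) = 0.0625.
The prior-weighted likelihoods are 4/15 · 0.011719 = 0.003125, 4/15 · 0.079967 = 0.021324, 1/15 · 0.0049177 = 0.00032785, 2/15 · 0.032959 = 0.0043945, 4/15 · 0.0625 = 0.016667; summing to 0.045838.
The posterior is then P(bag A | data) = 0.068174, P(bag B | data) = 0.46521, P(bag C | data) = 0.0071522, P(bag D | data) = 0.09587, P(bag E | data) = 0.3636.
So P(red next | data) = Σ P(red next | H) P(H | data) = (1/4)(0.068174) + (4/7)(0.46521) + (2/11)(0.0071522) + (3/8)(0.09587) + (1/2)(0.3636) = 0.50193.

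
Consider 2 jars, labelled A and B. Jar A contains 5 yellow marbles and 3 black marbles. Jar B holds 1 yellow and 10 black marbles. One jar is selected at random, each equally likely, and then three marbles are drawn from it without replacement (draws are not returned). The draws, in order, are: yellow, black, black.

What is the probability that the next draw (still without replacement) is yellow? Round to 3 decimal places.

Compute the likelihood of the observed sequence for each case: P(data | jar A) = (5/8)(3/7)(2/6) = 0.089286; P(data | jar B) = (1/11)(10/10)(9/9) = 0.090909.
The prior-weighted likelihoods are 1/2 · 0.089286 = 0.044643, 1/2 · 0.090909 = 0.045455; summing to 0.090097.
Normalising, the posterior is P(jar A | data) = 0.4955, P(jar B | data) = 0.5045.
So P(yellow next | data) = Σ P(yellow next | H) P(H | data) = (4/5)(0.4955) + (0)(0.5045) = 0.3964.

0.396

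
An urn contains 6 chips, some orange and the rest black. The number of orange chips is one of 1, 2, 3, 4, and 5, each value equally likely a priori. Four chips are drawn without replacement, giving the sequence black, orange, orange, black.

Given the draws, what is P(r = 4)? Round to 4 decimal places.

0.2857

Compute the likelihood of the observed sequence for each case: P(data | r = 1) = (5/6)(1/5)(0/4) = 0; P(data | r = 2) = (4/6)(2/5)(1/4)(3/3) = 1/15; P(data | r = 3) = (3/6)(3/5)(2/4)(2/3) = 1/10; P(data | r = 4) = (2/6)(4/5)(3/4)(1/3) = 1/15; P(data | r = 5) = (1/6)(5/5)(4/4)(0/3) = 0.
Multiplying each by its prior: 1/5 · 0 = 0, 1/5 · 1/15 = 1/75, 1/5 · 1/10 = 1/50, 1/5 · 1/15 = 1/75, 1/5 · 0 = 0; summing to 7/150.
Hence P(r = 4 | data) = (1/75) / (7/150) = 2/7.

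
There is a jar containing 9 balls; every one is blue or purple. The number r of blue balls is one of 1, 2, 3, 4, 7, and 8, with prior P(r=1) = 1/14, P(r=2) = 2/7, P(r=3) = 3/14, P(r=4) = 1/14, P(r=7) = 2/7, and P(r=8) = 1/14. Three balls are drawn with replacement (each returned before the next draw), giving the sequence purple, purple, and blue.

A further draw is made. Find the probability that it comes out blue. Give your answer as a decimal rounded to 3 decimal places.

The likelihood of the observed sequence under each hypothesis: P(data | r = 1) = (8/9)(8/9)(1/9) = 0.087791; P(data | r = 2) = (7/9)(7/9)(2/9) = 0.13443; P(data | r = 3) = (6/9)(6/9)(3/9) = 0.14815; P(data | r = 4) = (5/9)(5/9)(4/9) = 0.13717; P(data | r = 7) = (2/9)(2/9)(7/9) = 0.038409; P(data | r = 8) = (1/9)(1/9)(8/9) = 0.010974.
Multiplying each by its prior: 1/14 · 0.087791 = 0.0062708, 2/7 · 0.13443 = 0.038409, 3/14 · 0.14815 = 0.031746, 1/14 · 0.13717 = 0.0097982, 2/7 · 0.038409 = 0.010974, 1/14 · 0.010974 = 0.00078385; these sum to 0.097982.
Dividing through by the total gives posterior P(r = 1 | data) = 0.064, P(r = 2 | data) = 0.392, P(r = 3 | data) = 0.324, P(r = 4 | data) = 0.1, P(r = 7 | data) = 0.112, P(r = 8 | data) = 0.008.
Averaging over the posterior, P(blue next | data) = (1/9)(0.064) + (2/9)(0.392) + (1/3)(0.324) + (4/9)(0.1) + (7/9)(0.112) + (8/9)(0.008) = 0.34089.

0.341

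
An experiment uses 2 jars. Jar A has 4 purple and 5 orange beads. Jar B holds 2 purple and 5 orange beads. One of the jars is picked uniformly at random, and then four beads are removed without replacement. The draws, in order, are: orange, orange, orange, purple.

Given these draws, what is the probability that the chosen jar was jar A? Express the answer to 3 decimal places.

0.357

Compute the likelihood of the observed sequence for each case: P(data | jar A) = (5/9)(4/8)(3/7)(4/6) = 5/63; P(data | jar B) = (5/7)(4/6)(3/5)(2/4) = 1/7.
Multiplying each by its prior: 1/2 · 5/63 = 5/126, 1/2 · 1/7 = 1/14; summing to 1/9.
So P(jar A | data) = (5/126) / (1/9) = 5/14.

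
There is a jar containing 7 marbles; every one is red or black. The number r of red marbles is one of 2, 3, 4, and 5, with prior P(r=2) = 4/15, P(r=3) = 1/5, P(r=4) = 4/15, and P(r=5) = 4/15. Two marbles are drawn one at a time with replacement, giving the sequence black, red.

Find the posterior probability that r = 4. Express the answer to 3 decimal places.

Compute the likelihood of the observed sequence for each case: P(data | r = 2) = (5/7)(2/7) = 10/49; P(data | r = 3) = (4/7)(3/7) = 12/49; P(data | r = 4) = (3/7)(4/7) = 12/49; P(data | r = 5) = (2/7)(5/7) = 10/49.
The prior-weighted likelihoods are 4/15 · 10/49 = 8/147, 1/5 · 12/49 = 12/245, 4/15 · 12/49 = 16/245, 4/15 · 10/49 = 8/147; these sum to 164/735.
So P(r = 4 | data) = (16/245) / (164/735) = 12/41.

0.293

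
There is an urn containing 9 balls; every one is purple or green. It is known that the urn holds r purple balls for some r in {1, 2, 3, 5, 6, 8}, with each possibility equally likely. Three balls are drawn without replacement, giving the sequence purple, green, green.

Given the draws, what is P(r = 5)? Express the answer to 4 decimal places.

Under each hypothesis, the probability of the observed sequence is: P(data | r = 1) = (1/9)(8/8)(7/7) = 0.11111; P(data | r = 2) = (2/9)(7/8)(6/7) = 0.16667; P(data | r = 3) = (3/9)(6/8)(5/7) = 0.17857; P(data | r = 5) = (5/9)(4/8)(3/7) = 0.11905; P(data | r = 6) = (6/9)(3/8)(2/7) = 0.071429; P(data | r = 8) = (8/9)(1/8)(0/7) = 0.
Multiplying each by its prior: 1/6 · 0.11111 = 0.018519, 1/6 · 0.16667 = 0.027778, 1/6 · 0.17857 = 0.029762, 1/6 · 0.11905 = 0.019841, 1/6 · 0.071429 = 0.011905, 1/6 · 0 = 0; these sum to 0.1078.
Hence P(r = 5 | data) = (0.019841) / (0.1078) = 0.18405.

0.1840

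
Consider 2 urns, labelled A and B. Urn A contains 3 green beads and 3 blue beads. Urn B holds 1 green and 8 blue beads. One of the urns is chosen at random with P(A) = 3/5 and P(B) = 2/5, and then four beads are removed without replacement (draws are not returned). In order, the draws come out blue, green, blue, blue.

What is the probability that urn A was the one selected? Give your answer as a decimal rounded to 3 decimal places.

The likelihood of the observed sequence under each hypothesis: P(data | urn A) = (3/6)(3/5)(2/4)(1/3) = 1/20; P(data | urn B) = (8/9)(1/8)(7/7)(6/6) = 1/9.
The prior-weighted likelihoods are 3/5 · 1/20 = 3/100, 2/5 · 1/9 = 2/45; with total 67/900.
By Bayes' rule, P(urn A | data) = (3/100) / (67/900) = 27/67.

0.403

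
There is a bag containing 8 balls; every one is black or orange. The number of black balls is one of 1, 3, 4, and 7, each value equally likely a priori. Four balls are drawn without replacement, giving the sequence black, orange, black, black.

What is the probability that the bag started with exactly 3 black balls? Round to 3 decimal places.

0.089

Under each hypothesis, the probability of the observed sequence is: P(data | r = 1) = (1/8)(7/7)(0/6) = 0; P(data | r = 3) = (3/8)(5/7)(2/6)(1/5) = 1/56; P(data | r = 4) = (4/8)(4/7)(3/6)(2/5) = 2/35; P(data | r = 7) = (7/8)(1/7)(6/6)(5/5) = 1/8.
The prior-weighted likelihoods are 1/4 · 0 = 0, 1/4 · 1/56 = 1/224, 1/4 · 2/35 = 1/70, 1/4 · 1/8 = 1/32; these sum to 1/20.
By Bayes' rule, P(r = 3 | data) = (1/224) / (1/20) = 5/56.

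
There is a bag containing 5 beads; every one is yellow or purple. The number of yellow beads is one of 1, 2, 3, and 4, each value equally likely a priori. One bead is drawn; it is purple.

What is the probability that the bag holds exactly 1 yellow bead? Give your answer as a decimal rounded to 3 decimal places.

0.400

Compute the likelihood of this draw for each case: P(data | r = 1) = (4/5) = 4/5; P(data | r = 2) = (3/5) = 3/5; P(data | r = 3) = (2/5) = 2/5; P(data | r = 4) = (1/5) = 1/5.
Weighting by the prior gives 1/4 · 4/5 = 1/5, 1/4 · 3/5 = 3/20, 1/4 · 2/5 = 1/10, 1/4 · 1/5 = 1/20; summing to 1/2.
So P(r = 1 | data) = (1/5) / (1/2) = 2/5.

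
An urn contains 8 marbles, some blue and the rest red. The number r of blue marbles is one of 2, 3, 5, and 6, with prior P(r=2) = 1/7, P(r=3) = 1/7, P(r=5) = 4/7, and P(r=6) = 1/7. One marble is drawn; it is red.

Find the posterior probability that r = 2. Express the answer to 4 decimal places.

For each hypothesis, P(data | H) works out to: P(data | r = 2) = (6/8) = 3/4; P(data | r = 3) = (5/8) = 5/8; P(data | r = 5) = (3/8) = 3/8; P(data | r = 6) = (2/8) = 1/4.
Multiplying each by its prior: 1/7 · 3/4 = 3/28, 1/7 · 5/8 = 5/56, 4/7 · 3/8 = 3/14, 1/7 · 1/4 = 1/28; summing to 25/56.
Hence P(r = 2 | data) = (3/28) / (25/56) = 6/25.

0.2400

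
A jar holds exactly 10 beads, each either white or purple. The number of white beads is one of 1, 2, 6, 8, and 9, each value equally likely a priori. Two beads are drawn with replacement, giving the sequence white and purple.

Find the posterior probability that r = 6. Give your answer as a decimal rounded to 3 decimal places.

The likelihood of the observed sequence under each hypothesis: P(data | r = 1) = (1/10)(9/10) = 9/100; P(data | r = 2) = (2/10)(8/10) = 4/25; P(data | r = 6) = (6/10)(4/10) = 6/25; P(data | r = 8) = (8/10)(2/10) = 4/25; P(data | r = 9) = (9/10)(1/10) = 9/100.
The prior-weighted likelihoods are 1/5 · 9/100 = 9/500, 1/5 · 4/25 = 4/125, 1/5 · 6/25 = 6/125, 1/5 · 4/25 = 4/125, 1/5 · 9/100 = 9/500; these sum to 37/250.
So P(r = 6 | data) = (6/125) / (37/250) = 12/37.

0.324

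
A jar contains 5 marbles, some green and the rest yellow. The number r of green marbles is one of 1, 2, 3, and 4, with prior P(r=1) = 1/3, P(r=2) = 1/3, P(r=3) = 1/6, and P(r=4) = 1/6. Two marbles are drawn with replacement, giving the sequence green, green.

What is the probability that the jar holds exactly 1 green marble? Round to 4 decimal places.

Compute the likelihood of the observed sequence for each case: P(data | r = 1) = (1/5)(1/5) = 1/25; P(data | r = 2) = (2/5)(2/5) = 4/25; P(data | r = 3) = (3/5)(3/5) = 9/25; P(data | r = 4) = (4/5)(4/5) = 16/25.
Multiplying each by its prior: 1/3 · 1/25 = 1/75, 1/3 · 4/25 = 4/75, 1/6 · 9/25 = 3/50, 1/6 · 16/25 = 8/75; these sum to 7/30.
Hence P(r = 1 | data) = (1/75) / (7/30) = 2/35.

0.0571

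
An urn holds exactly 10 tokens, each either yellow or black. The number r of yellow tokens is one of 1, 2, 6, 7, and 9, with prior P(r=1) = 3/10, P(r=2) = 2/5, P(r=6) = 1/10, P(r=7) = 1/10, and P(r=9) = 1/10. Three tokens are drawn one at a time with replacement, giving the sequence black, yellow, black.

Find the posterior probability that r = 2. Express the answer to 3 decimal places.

0.555

For each hypothesis, P(data | H) works out to: P(data | r = 1) = (9/10)(1/10)(9/10) = 0.081; P(data | r = 2) = (8/10)(2/10)(8/10) = 0.128; P(data | r = 6) = (4/10)(6/10)(4/10) = 0.096; P(data | r = 7) = (3/10)(7/10)(3/10) = 0.063; P(data | r = 9) = (1/10)(9/10)(1/10) = 0.009.
Weighting by the prior gives 3/10 · 0.081 = 0.0243, 2/5 · 0.128 = 0.0512, 1/10 · 0.096 = 0.0096, 1/10 · 0.063 = 0.0063, 1/10 · 0.009 = 0.0009; with total 0.0923.
By Bayes' rule, P(r = 2 | data) = (0.0512) / (0.0923) = 0.55471.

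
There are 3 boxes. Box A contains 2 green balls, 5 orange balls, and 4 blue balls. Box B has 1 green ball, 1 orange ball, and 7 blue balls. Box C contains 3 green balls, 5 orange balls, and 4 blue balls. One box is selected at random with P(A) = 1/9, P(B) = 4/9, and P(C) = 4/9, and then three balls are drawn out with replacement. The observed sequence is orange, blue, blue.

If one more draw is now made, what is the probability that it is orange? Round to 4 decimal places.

The likelihood of the observed sequence under each hypothesis: P(data | box A) = (5/11)(4/11)(4/11) = 0.060105; P(data | box B) = (1/9)(7/9)(7/9) = 0.067215; P(data | box C) = (5/12)(4/12)(4/12) = 0.046296.
Weighting by the prior gives 1/9 · 0.060105 = 0.0066784, 4/9 · 0.067215 = 0.029873, 4/9 · 0.046296 = 0.020576; these sum to 0.057128.
The posterior is then P(box A | data) = 0.1169, P(box B | data) = 0.52292, P(box C | data) = 0.36018.
Averaging over the posterior, P(orange next | data) = (5/11)(0.1169) + (1/9)(0.52292) + (5/12)(0.36018) = 0.26131.

0.2613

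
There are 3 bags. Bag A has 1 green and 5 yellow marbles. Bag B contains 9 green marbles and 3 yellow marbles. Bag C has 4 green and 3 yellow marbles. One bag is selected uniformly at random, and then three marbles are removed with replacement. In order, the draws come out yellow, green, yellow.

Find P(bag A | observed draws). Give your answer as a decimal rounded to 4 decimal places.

For each hypothesis, P(data | H) works out to: P(data | bag A) = (5/6)(1/6)(5/6) = 0.11574; P(data | bag B) = (3/12)(9/12)(3/12) = 0.046875; P(data | bag C) = (3/7)(4/7)(3/7) = 0.10496.
The prior-weighted likelihoods are 1/3 · 0.11574 = 0.03858, 1/3 · 0.046875 = 0.015625, 1/3 · 0.10496 = 0.034985; summing to 0.089191.
Therefore the posterior P(bag A | data) = (0.03858) / (0.089191) = 0.43256.

0.4326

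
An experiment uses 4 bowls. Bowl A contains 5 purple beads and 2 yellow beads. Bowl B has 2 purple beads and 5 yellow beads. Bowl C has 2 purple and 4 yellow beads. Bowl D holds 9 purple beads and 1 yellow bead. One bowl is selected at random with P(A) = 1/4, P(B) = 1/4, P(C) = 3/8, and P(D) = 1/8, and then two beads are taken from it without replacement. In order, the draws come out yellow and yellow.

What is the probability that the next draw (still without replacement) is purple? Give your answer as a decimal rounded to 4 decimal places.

0.4788

For each hypothesis, P(data | H) works out to: P(data | bowl A) = (2/7)(1/6) = 1/21; P(data | bowl B) = (5/7)(4/6) = 10/21; P(data | bowl C) = (4/6)(3/5) = 2/5; P(data | bowl D) = (1/10)(0/9) = 0.
The prior-weighted likelihoods are 1/4 · 1/21 = 1/84, 1/4 · 10/21 = 5/42, 3/8 · 2/5 = 3/20, 1/8 · 0 = 0; these sum to 59/210.
The posterior is then P(bowl A | data) = 5/118, P(bowl B | data) = 25/59, P(bowl C | data) = 63/118, P(bowl D | data) = 0.
The predictive probability is P(purple next | data) = (1)(5/118) + (2/5)(25/59) + (1/2)(63/118) = 113/236.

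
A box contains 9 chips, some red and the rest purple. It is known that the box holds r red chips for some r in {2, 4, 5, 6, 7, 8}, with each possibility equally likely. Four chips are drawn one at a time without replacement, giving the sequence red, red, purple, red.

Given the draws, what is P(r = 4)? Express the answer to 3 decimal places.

The likelihood of the observed sequence under each hypothesis: P(data | r = 2) = (2/9)(1/8)(7/7)(0/6) = 0; P(data | r = 4) = (4/9)(3/8)(5/7)(2/6) = 5/126; P(data | r = 5) = (5/9)(4/8)(4/7)(3/6) = 5/63; P(data | r = 6) = (6/9)(5/8)(3/7)(4/6) = 5/42; P(data | r = 7) = (7/9)(6/8)(2/7)(5/6) = 5/36; P(data | r = 8) = (8/9)(7/8)(1/7)(6/6) = 1/9.
Weighting by the prior gives 1/6 · 0 = 0, 1/6 · 5/126 = 5/756, 1/6 · 5/63 = 5/378, 1/6 · 5/42 = 5/252, 1/6 · 5/36 = 5/216, 1/6 · 1/9 = 1/54; these sum to 41/504.
By Bayes' rule, P(r = 4 | data) = (5/756) / (41/504) = 10/123.

0.081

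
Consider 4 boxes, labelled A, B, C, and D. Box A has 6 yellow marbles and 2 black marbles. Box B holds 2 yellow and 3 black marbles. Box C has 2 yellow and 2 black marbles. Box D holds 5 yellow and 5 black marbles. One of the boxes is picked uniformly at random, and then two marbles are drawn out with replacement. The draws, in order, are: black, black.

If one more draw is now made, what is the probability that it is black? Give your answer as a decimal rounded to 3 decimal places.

0.522

The likelihood of the observed sequence under each hypothesis: P(data | box A) = (2/8)(2/8) = 0.0625; P(data | box B) = (3/5)(3/5) = 0.36; P(data | box C) = (2/4)(2/4) = 0.25; P(data | box D) = (5/10)(5/10) = 0.25.
The prior-weighted likelihoods are 1/4 · 0.0625 = 0.015625, 1/4 · 0.36 = 0.09, 1/4 · 0.25 = 0.0625, 1/4 · 0.25 = 0.0625; with total 0.23062.
The posterior is then P(box A | data) = 0.067751, P(box B | data) = 0.39024, P(box C | data) = 0.271, P(box D | data) = 0.271.
So P(black next | data) = Σ P(black next | H) P(H | data) = (1/4)(0.067751) + (3/5)(0.39024) + (1/2)(0.271) + (1/2)(0.271) = 0.52209.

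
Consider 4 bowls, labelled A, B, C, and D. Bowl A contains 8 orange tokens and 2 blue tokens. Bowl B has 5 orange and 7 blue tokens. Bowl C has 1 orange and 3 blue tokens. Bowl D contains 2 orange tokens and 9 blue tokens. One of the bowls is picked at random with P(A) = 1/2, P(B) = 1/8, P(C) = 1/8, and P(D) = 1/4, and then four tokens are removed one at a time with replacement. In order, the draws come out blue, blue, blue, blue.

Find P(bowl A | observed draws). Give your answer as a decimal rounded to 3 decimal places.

0.005

Compute the likelihood of the observed sequence for each case: P(data | bowl A) = (2/10)(2/10)(2/10)(2/10) = 0.0016; P(data | bowl B) = (7/12)(7/12)(7/12)(7/12) = 0.11579; P(data | bowl C) = (3/4)(3/4)(3/4)(3/4) = 0.31641; P(data | bowl D) = (9/11)(9/11)(9/11)(9/11) = 0.44813.
Multiplying each by its prior: 1/2 · 0.0016 = 0.0008, 1/8 · 0.11579 = 0.014474, 1/8 · 0.31641 = 0.039551, 1/4 · 0.44813 = 0.11203; summing to 0.16686.
So P(bowl A | data) = (0.0008) / (0.16686) = 0.0047946.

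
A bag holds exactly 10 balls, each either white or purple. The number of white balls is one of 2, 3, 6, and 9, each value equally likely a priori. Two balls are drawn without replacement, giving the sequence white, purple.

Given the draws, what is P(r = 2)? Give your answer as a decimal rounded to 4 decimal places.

The likelihood of the observed sequence under each hypothesis: P(data | r = 2) = (2/10)(8/9) = 8/45; P(data | r = 3) = (3/10)(7/9) = 7/30; P(data | r = 6) = (6/10)(4/9) = 4/15; P(data | r = 9) = (9/10)(1/9) = 1/10.
Multiplying each by its prior: 1/4 · 8/45 = 2/45, 1/4 · 7/30 = 7/120, 1/4 · 4/15 = 1/15, 1/4 · 1/10 = 1/40; summing to 7/36.
So P(r = 2 | data) = (2/45) / (7/36) = 8/35.

0.2286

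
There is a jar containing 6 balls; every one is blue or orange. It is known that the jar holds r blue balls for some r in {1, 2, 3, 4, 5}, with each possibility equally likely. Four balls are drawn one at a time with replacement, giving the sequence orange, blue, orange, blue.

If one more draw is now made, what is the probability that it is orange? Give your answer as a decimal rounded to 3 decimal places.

0.500

Under each hypothesis, the probability of the observed sequence is: P(data | r = 1) = (5/6)(1/6)(5/6)(1/6) = 0.01929; P(data | r = 2) = (4/6)(2/6)(4/6)(2/6) = 0.049383; P(data | r = 3) = (3/6)(3/6)(3/6)(3/6) = 0.0625; P(data | r = 4) = (2/6)(4/6)(2/6)(4/6) = 0.049383; P(data | r = 5) = (1/6)(5/6)(1/6)(5/6) = 0.01929.
Weighting by the prior gives 1/5 · 0.01929 = 0.003858, 1/5 · 0.049383 = 0.0098765, 1/5 · 0.0625 = 0.0125, 1/5 · 0.049383 = 0.0098765, 1/5 · 0.01929 = 0.003858; summing to 0.039969.
Normalising, the posterior is P(r = 1 | data) = 0.096525, P(r = 2 | data) = 0.2471, P(r = 3 | data) = 0.31274, P(r = 4 | data) = 0.2471, P(r = 5 | data) = 0.096525.
The predictive probability is P(orange next | data) = (5/6)(0.096525) + (2/3)(0.2471) + (1/2)(0.31274) + (1/3)(0.2471) + (1/6)(0.096525) = 0.5.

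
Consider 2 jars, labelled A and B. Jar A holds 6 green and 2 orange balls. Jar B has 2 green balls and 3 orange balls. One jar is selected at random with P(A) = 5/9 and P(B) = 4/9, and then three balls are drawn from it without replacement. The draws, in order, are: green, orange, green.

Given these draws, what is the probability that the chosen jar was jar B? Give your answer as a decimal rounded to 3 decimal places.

0.309

For each hypothesis, P(data | H) works out to: P(data | jar A) = (6/8)(2/7)(5/6) = 0.17857; P(data | jar B) = (2/5)(3/4)(1/3) = 0.1.
The prior-weighted likelihoods are 5/9 · 0.17857 = 0.099206, 4/9 · 0.1 = 0.044444; with total 0.14365.
By Bayes' rule, P(jar B | data) = (0.044444) / (0.14365) = 0.30939.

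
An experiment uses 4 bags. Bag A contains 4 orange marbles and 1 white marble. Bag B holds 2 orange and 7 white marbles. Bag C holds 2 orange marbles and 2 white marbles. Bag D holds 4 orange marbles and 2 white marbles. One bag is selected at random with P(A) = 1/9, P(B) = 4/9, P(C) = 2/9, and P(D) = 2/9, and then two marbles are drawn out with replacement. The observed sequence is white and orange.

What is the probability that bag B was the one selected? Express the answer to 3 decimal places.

Under each hypothesis, the probability of the observed sequence is: P(data | bag A) = (1/5)(4/5) = 0.16; P(data | bag B) = (7/9)(2/9) = 0.17284; P(data | bag C) = (2/4)(2/4) = 0.25; P(data | bag D) = (2/6)(4/6) = 0.22222.
Weighting by the prior gives 1/9 · 0.16 = 0.017778, 4/9 · 0.17284 = 0.076818, 2/9 · 0.25 = 0.055556, 2/9 · 0.22222 = 0.049383; these sum to 0.19953.
Hence P(bag B | data) = (0.076818) / (0.19953) = 0.38499.

0.385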